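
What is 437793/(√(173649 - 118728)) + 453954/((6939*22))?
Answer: 75659/25443 + 145931*√54921/18307 ≈ 1871.1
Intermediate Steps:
437793/(√(173649 - 118728)) + 453954/((6939*22)) = 437793/(√54921) + 453954/152658 = 437793*(√54921/54921) + 453954*(1/152658) = 145931*√54921/18307 + 75659/25443 = 75659/25443 + 145931*√54921/18307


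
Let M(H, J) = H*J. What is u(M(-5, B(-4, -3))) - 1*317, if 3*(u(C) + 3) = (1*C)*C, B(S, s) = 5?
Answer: -335/3 ≈ -111.67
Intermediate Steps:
u(C) = -3 + C²/3 (u(C) = -3 + ((1*C)*C)/3 = -3 + (C*C)/3 = -3 + C²/3)
u(M(-5, B(-4, -3))) - 1*317 = (-3 + (-5*5)²/3) - 1*317 = (-3 + (⅓)*(-25)²) - 317 = (-3 + (⅓)*625) - 317 = (-3 + 625/3) - 317 = 616/3 - 317 = -335/3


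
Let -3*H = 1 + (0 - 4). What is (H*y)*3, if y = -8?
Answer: -24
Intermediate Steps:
H = 1 (H = -(1 + (0 - 4))/3 = -(1 - 4)/3 = -⅓*(-3) = 1)
(H*y)*3 = (1*(-8))*3 = -8*3 = -24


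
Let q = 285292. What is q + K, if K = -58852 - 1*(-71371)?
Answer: 297811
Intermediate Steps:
K = 12519 (K = -58852 + 71371 = 12519)
q + K = 285292 + 12519 = 297811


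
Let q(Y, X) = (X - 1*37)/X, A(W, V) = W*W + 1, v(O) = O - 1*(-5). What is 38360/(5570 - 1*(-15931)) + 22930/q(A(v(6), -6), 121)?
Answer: 9943065295/301014 ≈ 33032.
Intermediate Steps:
v(O) = 5 + O (v(O) = O + 5 = 5 + O)
A(W, V) = 1 + W² (A(W, V) = W² + 1 = 1 + W²)
q(Y, X) = (-37 + X)/X (q(Y, X) = (X - 37)/X = (-37 + X)/X)
38360/(5570 - 1*(-15931)) + 22930/q(A(v(6), -6), 121) = 38360/(5570 - 1*(-15931)) + 22930/(((-37 + 121)/121)) = 38360/(5570 + 15931) + 22930/(((1/121)*84)) = 38360/21501 + 22930/(84/121) = 38360*(1/21501) + 22930*(121/84) = 38360/21501 + 1387265/42 = 9943065295/301014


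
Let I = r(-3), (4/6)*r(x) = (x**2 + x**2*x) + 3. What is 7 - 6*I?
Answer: 142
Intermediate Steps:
r(x) = 9/2 + 3*x**2/2 + 3*x**3/2 (r(x) = 3*((x**2 + x**2*x) + 3)/2 = 3*((x**2 + x**3) + 3)/2 = 3*(3 + x**2 + x**3)/2 = 9/2 + 3*x**2/2 + 3*x**3/2)
I = -45/2 (I = 9/2 + (3/2)*(-3)**2 + (3/2)*(-3)**3 = 9/2 + (3/2)*9 + (3/2)*(-27) = 9/2 + 27/2 - 81/2 = -45/2 ≈ -22.500)
7 - 6*I = 7 - 6*(-45/2) = 7 + 135 = 142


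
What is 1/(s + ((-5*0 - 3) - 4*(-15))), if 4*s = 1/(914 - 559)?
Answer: 1420/80941 ≈ 0.017544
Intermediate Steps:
s = 1/1420 (s = 1/(4*(914 - 559)) = (¼)/355 = (¼)*(1/355) = 1/1420 ≈ 0.00070423)
1/(s + ((-5*0 - 3) - 4*(-15))) = 1/(1/1420 + ((-5*0 - 3) - 4*(-15))) = 1/(1/1420 + ((0 - 3) + 60)) = 1/(1/1420 + (-3 + 60)) = 1/(1/1420 + 57) = 1/(80941/1420) = 1420/80941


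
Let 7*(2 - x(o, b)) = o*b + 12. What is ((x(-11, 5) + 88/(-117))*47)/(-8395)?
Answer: -284491/6875505 ≈ -0.041377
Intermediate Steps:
x(o, b) = 2/7 - b*o/7 (x(o, b) = 2 - (o*b + 12)/7 = 2 - (b*o + 12)/7 = 2 - (12 + b*o)/7 = 2 + (-12/7 - b*o/7) = 2/7 - b*o/7)
((x(-11, 5) + 88/(-117))*47)/(-8395) = (((2/7 - ⅐*5*(-11)) + 88/(-117))*47)/(-8395) = (((2/7 + 55/7) + 88*(-1/117))*47)*(-1/8395) = ((57/7 - 88/117)*47)*(-1/8395) = ((6053/819)*47)*(-1/8395) = (284491/819)*(-1/8395) = -284491/6875505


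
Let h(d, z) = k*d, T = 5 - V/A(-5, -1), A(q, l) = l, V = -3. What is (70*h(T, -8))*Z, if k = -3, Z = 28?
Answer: -11760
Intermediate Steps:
T = 2 (T = 5 - (-3)/(-1) = 5 - (-3)*(-1) = 5 - 1*3 = 5 - 3 = 2)
h(d, z) = -3*d
(70*h(T, -8))*Z = (70*(-3*2))*28 = (70*(-6))*28 = -420*28 = -11760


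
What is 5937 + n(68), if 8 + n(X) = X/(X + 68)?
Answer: 11859/2 ≈ 5929.5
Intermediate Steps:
n(X) = -8 + X/(68 + X) (n(X) = -8 + X/(X + 68) = -8 + X/(68 + X))
5937 + n(68) = 5937 + (-544 - 7*68)/(68 + 68) = 5937 + (-544 - 476)/136 = 5937 + (1/136)*(-1020) = 5937 - 15/2 = 11859/2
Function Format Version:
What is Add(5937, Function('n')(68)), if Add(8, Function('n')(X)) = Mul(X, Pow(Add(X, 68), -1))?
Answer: Rational(11859, 2) ≈ 5929.5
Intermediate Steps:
Function('n')(X) = Add(-8, Mul(X, Pow(Add(68, X), -1))) (Function('n')(X) = Add(-8, Mul(X, Pow(Add(X, 68), -1))) = Add(-8, Mul(X, Pow(Add(68, X), -1))))
Add(5937, Function('n')(68)) = Add(5937, Mul(Pow(Add(68, 68), -1), Add(-544, Mul(-7, 68)))) = Add(5937, Mul(Pow(136, -1), Add(-544, -476))) = Add(5937, Mul(Rational(1, 136), -1020)) = Add(5937, Rational(-15, 2)) = Rational(11859, 2)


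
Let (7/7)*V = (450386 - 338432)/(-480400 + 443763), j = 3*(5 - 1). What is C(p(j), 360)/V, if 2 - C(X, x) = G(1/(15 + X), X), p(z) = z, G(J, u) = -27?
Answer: -1062473/111954 ≈ -9.4903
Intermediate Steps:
j = 12 (j = 3*4 = 12)
C(X, x) = 29 (C(X, x) = 2 - 1*(-27) = 2 + 27 = 29)
V = -111954/36637 (V = (450386 - 338432)/(-480400 + 443763) = 111954/(-36637) = 111954*(-1/36637) = -111954/36637 ≈ -3.0558)
C(p(j), 360)/V = 29/(-111954/36637) = 29*(-36637/111954) = -1062473/111954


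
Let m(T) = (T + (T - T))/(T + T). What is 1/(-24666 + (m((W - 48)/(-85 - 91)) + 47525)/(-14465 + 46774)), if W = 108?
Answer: -64618/1593772537 ≈ -4.0544e-5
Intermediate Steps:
m(T) = ½ (m(T) = (T + 0)/((2*T)) = T*(1/(2*T)) = ½)
1/(-24666 + (m((W - 48)/(-85 - 91)) + 47525)/(-14465 + 46774)) = 1/(-24666 + (½ + 47525)/(-14465 + 46774)) = 1/(-24666 + (95051/2)/32309) = 1/(-24666 + (95051/2)*(1/32309)) = 1/(-24666 + 95051/64618) = 1/(-1593772537/64618) = -64618/1593772537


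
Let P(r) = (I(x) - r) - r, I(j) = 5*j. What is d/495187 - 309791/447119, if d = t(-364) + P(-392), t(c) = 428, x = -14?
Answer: -152893866019/221407516253 ≈ -0.69055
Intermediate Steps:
P(r) = -70 - 2*r (P(r) = (5*(-14) - r) - r = (-70 - r) - r = -70 - 2*r)
d = 1142 (d = 428 + (-70 - 2*(-392)) = 428 + (-70 + 784) = 428 + 714 = 1142)
d/495187 - 309791/447119 = 1142/495187 - 309791/447119 = -152893866019/221407516253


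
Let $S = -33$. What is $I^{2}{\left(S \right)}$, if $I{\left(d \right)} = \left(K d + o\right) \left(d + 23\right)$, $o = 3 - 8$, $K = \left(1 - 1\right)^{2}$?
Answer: $2500$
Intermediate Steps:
$K = 0$ ($K = 0^{2} = 0$)
$o = -5$ ($o = 3 - 8 = -5$)
$I{\left(d \right)} = -115 - 5 d$ ($I{\left(d \right)} = \left(0 d - 5\right) \left(d + 23\right) = \left(0 - 5\right) \left(23 + d\right) = - 5 \left(23 + d\right) = -115 - 5 d$)
$I^{2}{\left(S \right)} = \left(-115 - -165\right)^{2} = \left(-115 + 165\right)^{2} = 50^{2} = 2500$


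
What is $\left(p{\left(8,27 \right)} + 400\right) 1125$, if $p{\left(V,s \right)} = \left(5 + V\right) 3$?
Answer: $493875$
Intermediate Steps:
$p{\left(V,s \right)} = 15 + 3 V$
$\left(p{\left(8,27 \right)} + 400\right) 1125 = \left(\left(15 + 3 \cdot 8\right) + 400\right) 1125 = \left(\left(15 + 24\right) + 400\right) 1125 = \left(39 + 400\right) 1125 = 439 \cdot 1125 = 493875$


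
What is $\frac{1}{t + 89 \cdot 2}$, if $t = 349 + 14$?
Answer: $\frac{1}{541} \approx 0.0018484$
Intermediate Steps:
$t = 363$
$\frac{1}{t + 89 \cdot 2} = \frac{1}{363 + 89 \cdot 2} = \frac{1}{363 + 178} = \frac{1}{541}$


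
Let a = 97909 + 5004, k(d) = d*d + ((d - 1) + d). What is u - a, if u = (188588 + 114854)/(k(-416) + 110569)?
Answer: -14551334827/141396 ≈ -1.0291e+5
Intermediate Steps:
k(d) = -1 + d² + 2*d (k(d) = d² + ((-1 + d) + d) = d² + (-1 + 2*d) = -1 + d² + 2*d)
u = 151721/141396 (u = (188588 + 114854)/((-1 + (-416)² + 2*(-416)) + 110569) = 303442/((-1 + 173056 - 832) + 110569) = 303442/(172223 + 110569) = 303442/282792 = 303442*(1/282792) = 151721/141396 ≈ 1.0730)
a = 102913
u - a = 151721/141396 - 1*102913 = 151721/141396 - 102913 = -14551334827/141396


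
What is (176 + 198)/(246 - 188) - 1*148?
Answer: -4105/29 ≈ -141.55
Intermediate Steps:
(176 + 198)/(246 - 188) - 1*148 = 374/58 - 148 = 374*(1/58) - 148 = 187/29 - 148 = -4105/29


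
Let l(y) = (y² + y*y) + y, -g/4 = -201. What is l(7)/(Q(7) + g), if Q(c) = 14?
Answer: 105/818 ≈ 0.12836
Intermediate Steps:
g = 804 (g = -4*(-201) = 804)
l(y) = y + 2*y² (l(y) = (y² + y²) + y = 2*y² + y = y + 2*y²)
l(7)/(Q(7) + g) = (7*(1 + 2*7))/(14 + 804) = (7*(1 + 14))/818 = (7*15)*(1/818) = 105*(1/818) = 105/818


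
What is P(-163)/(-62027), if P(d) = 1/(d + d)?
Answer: 1/20220802 ≈ 4.9454e-8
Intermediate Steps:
P(d) = 1/(2*d)
P(-163)/(-62027) = ((½)/(-163))/(-62027) = ((½)*(-1/163))*(-1/62027) = -1/326*(-1/62027) = 1/20220802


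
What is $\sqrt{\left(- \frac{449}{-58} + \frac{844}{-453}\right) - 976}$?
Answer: $\frac{i \sqrt{669697434246}}{26274} \approx 31.147 i$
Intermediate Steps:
$\sqrt{\left(- \frac{449}{-58} + \frac{844}{-453}\right) - 976} = \sqrt{\left(\left(-449\right) \left(- \frac{1}{58}\right) + 844 \left(- \frac{1}{453}\right)\right) - 976} = \sqrt{\left(\frac{449}{58} - \frac{844}{453}\right) - 976} = \sqrt{\frac{154445}{26274} - 976} = \sqrt{- \frac{25488979}{26274}} = \frac{i \sqrt{669697434246}}{26274}$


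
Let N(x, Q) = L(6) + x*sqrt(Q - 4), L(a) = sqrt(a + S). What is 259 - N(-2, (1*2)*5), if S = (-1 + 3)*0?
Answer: 259 + sqrt(6) ≈ 261.45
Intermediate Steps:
S = 0 (S = 2*0 = 0)
L(a) = sqrt(a) (L(a) = sqrt(a + 0) = sqrt(a))
N(x, Q) = sqrt(6) + x*sqrt(-4 + Q) (N(x, Q) = sqrt(6) + x*sqrt(Q - 4) = sqrt(6) + x*sqrt(-4 + Q))
259 - N(-2, (1*2)*5) = 259 - (sqrt(6) - 2*sqrt(-4 + (1*2)*5)) = 259 - (sqrt(6) - 2*sqrt(-4 + 2*5)) = 259 - (sqrt(6) - 2*sqrt(-4 + 10)) = 259 - (sqrt(6) - 2*sqrt(6)) = 259 - (-1)*sqrt(6) = 259 + sqrt(6)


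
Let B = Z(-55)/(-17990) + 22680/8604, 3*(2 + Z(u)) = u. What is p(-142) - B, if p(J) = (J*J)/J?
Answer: -1865649539/12898830 ≈ -144.64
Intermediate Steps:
p(J) = J (p(J) = J²/J = J)
Z(u) = -2 + u/3
B = 34015679/12898830 (B = (-2 + (⅓)*(-55))/(-17990) + 22680/8604 = (-2 - 55/3)*(-1/17990) + 22680*(1/8604) = -61/3*(-1/17990) + 630/239 = 61/53970 + 630/239 = 34015679/12898830 ≈ 2.6371)
p(-142) - B = -142 - 1*34015679/12898830 = -142 - 34015679/12898830 = -1865649539/12898830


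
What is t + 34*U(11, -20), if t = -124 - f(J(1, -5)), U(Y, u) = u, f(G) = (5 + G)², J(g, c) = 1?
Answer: -840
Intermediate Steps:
t = -160 (t = -124 - (5 + 1)² = -124 - 1*6² = -124 - 1*36 = -124 - 36 = -160)
t + 34*U(11, -20) = -160 + 34*(-20) = -160 - 680 = -840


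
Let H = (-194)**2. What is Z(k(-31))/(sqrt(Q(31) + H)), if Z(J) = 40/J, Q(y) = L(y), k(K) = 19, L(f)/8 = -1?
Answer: 20*sqrt(9407)/178733 ≈ 0.010853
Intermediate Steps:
L(f) = -8 (L(f) = 8*(-1) = -8)
Q(y) = -8
H = 37636
Z(k(-31))/(sqrt(Q(31) + H)) = (40/19)/(sqrt(-8 + 37636)) = (40*(1/19))/(sqrt(37628)) = 40/(19*((2*sqrt(9407)))) = 40*(sqrt(9407)/18814)/19 = 20*sqrt(9407)/178733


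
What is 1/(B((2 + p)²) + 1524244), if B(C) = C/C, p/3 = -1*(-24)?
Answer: 1/1524245 ≈ 6.5606e-7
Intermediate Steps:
p = 72 (p = 3*(-1*(-24)) = 3*24 = 72)
B(C) = 1
1/(B((2 + p)²) + 1524244) = 1/(1 + 1524244) = 1/1524245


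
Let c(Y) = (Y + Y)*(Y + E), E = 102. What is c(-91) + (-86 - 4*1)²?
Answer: 6098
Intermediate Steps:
c(Y) = 2*Y*(102 + Y) (c(Y) = (Y + Y)*(Y + 102) = (2*Y)*(102 + Y) = 2*Y*(102 + Y))
c(-91) + (-86 - 4*1)² = 2*(-91)*(102 - 91) + (-86 - 4*1)² = 2*(-91)*11 + (-86 - 4)² = -2002 + (-90)² = -2002 + 8100 = 6098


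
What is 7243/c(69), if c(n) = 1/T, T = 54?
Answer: 391122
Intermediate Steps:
c(n) = 1/54
7243/c(69) = 7243/(1/54) = 7243*54 = 391122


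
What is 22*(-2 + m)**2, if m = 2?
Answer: 0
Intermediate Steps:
22*(-2 + m)**2 = 22*(-2 + 2)**2 = 22*0**2 = 22*0 = 0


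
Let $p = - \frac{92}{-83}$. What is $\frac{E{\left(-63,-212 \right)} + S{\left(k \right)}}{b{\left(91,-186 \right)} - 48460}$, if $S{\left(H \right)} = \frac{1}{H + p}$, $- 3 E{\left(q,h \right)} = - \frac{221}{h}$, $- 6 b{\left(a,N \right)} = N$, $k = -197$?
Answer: $\frac{3646027}{500790922596} \approx 7.2805 \cdot 10^{-6}$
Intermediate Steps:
$b{\left(a,N \right)} = - \frac{N}{6}$
$p = \frac{92}{83}$ ($p = \left(-92\right) \left(- \frac{1}{83}\right) = \frac{92}{83} \approx 1.1084$)
$E{\left(q,h \right)} = \frac{221}{3 h}$ ($E{\left(q,h \right)} = - \frac{\left(-221\right) \frac{1}{h}}{3} = \frac{221}{3 h}$)
$S{\left(H \right)} = \frac{1}{\frac{92}{83} + H}$ ($S{\left(H \right)} = \frac{1}{H + \frac{92}{83}} = \frac{1}{\frac{92}{83} + H}$)
$\frac{E{\left(-63,-212 \right)} + S{\left(k \right)}}{b{\left(91,-186 \right)} - 48460} = \frac{\frac{221}{3 \left(-212\right)} + \frac{83}{92 + 83 \left(-197\right)}}{\left(- \frac{1}{6}\right) \left(-186\right) - 48460} = \frac{\frac{221}{3} \left(- \frac{1}{212}\right) + \frac{83}{92 - 16351}}{31 - 48460} = \frac{- \frac{221}{636} + \frac{83}{-16259}}{-48429} = \left(- \frac{221}{636} + 83 \left(- \frac{1}{16259}\right)\right) \left(- \frac{1}{48429}\right) = \left(- \frac{221}{636} - \frac{83}{16259}\right) \left(- \frac{1}{48429}\right) = \left(- \frac{3646027}{10340724}\right) \left(- \frac{1}{48429}\right) = \frac{3646027}{500790922596}$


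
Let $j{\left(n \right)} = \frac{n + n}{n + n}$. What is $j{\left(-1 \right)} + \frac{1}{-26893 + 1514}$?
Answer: $\frac{25378}{25379} \approx 0.99996$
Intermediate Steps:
$j{\left(n \right)} = 1$ ($j{\left(n \right)} = \frac{2 n}{2 n} = 2 n \frac{1}{2 n} = 1$)
$j{\left(-1 \right)} + \frac{1}{-26893 + 1514} = 1 + \frac{1}{-26893 + 1514} = 1 + \frac{1}{-25379} = 1 - \frac{1}{25379} = \frac{25378}{25379}$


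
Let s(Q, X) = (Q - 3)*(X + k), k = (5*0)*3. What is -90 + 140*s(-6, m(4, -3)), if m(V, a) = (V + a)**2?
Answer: -1350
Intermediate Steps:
k = 0 (k = 0*3 = 0)
s(Q, X) = X*(-3 + Q) (s(Q, X) = (Q - 3)*(X + 0) = (-3 + Q)*X = X*(-3 + Q))
-90 + 140*s(-6, m(4, -3)) = -90 + 140*((4 - 3)**2*(-3 - 6)) = -90 + 140*(1**2*(-9)) = -90 + 140*(1*(-9)) = -90 + 140*(-9) = -90 - 1260 = -1350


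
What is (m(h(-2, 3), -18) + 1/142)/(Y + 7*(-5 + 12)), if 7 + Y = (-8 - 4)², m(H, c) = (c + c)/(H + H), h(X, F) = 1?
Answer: -2555/26412 ≈ -0.096736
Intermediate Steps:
m(H, c) = c/H (m(H, c) = (2*c)/((2*H)) = (2*c)*(1/(2*H)) = c/H)
Y = 137 (Y = -7 + (-8 - 4)² = -7 + (-12)² = -7 + 144 = 137)
(m(h(-2, 3), -18) + 1/142)/(Y + 7*(-5 + 12)) = (-18/1 + 1/142)/(137 + 7*(-5 + 12)) = (-18*1 + 1/142)/(137 + 7*7) = (-18 + 1/142)/(137 + 49) = -2555/142/186 = -2555/142*1/186 = -2555/26412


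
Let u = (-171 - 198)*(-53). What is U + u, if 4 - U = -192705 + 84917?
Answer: 127349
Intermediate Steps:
u = 19557 (u = -369*(-53) = 19557)
U = 107792 (U = 4 - (-192705 + 84917) = 4 - 1*(-107788) = 4 + 107788 = 107792)
U + u = 107792 + 19557 = 127349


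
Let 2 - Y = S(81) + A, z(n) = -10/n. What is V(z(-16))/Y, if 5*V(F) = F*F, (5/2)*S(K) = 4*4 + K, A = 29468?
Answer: -25/9441536 ≈ -2.6479e-6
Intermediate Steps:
S(K) = 32/5 + 2*K/5 (S(K) = 2*(4*4 + K)/5 = 2*(16 + K)/5 = 32/5 + 2*K/5)
V(F) = F²/5 (V(F) = (F*F)/5 = F²/5)
Y = -147524/5 (Y = 2 - ((32/5 + (⅖)*81) + 29468) = 2 - ((32/5 + 162/5) + 29468) = 2 - (194/5 + 29468) = 2 - 1*147534/5 = 2 - 147534/5 = -147524/5 ≈ -29505.)
V(z(-16))/Y = ((-10/(-16))²/5)/(-147524/5) = ((-10*(-1/16))²/5)*(-5/147524) = ((5/8)²/5)*(-5/147524) = ((⅕)*(25/64))*(-5/147524) = (5/64)*(-5/147524) = -25/9441536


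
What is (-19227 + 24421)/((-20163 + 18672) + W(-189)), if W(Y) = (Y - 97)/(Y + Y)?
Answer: -490833/140828 ≈ -3.4853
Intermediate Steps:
W(Y) = (-97 + Y)/(2*Y) (W(Y) = (-97 + Y)/((2*Y)) = (-97 + Y)*(1/(2*Y)) = (-97 + Y)/(2*Y))
(-19227 + 24421)/((-20163 + 18672) + W(-189)) = (-19227 + 24421)/((-20163 + 18672) + (1/2)*(-97 - 189)/(-189)) = 5194/(-1491 + (1/2)*(-1/189)*(-286)) = 5194/(-1491 + 143/189) = 5194/(-281656/189) = 5194*(-189/281656) = -490833/140828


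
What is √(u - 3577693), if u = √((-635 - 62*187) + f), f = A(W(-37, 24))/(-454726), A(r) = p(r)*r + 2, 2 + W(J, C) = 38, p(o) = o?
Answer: √(-184945024987814917 + 1364178*I*√17560146211658)/227363 ≈ 0.029232 + 1891.5*I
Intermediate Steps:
W(J, C) = 36 (W(J, C) = -2 + 38 = 36)
A(r) = 2 + r² (A(r) = r*r + 2 = r² + 2 = 2 + r²)
f = -649/227363 (f = (2 + 36²)/(-454726) = (2 + 1296)*(-1/454726) = 1298*(-1/454726) = -649/227363 ≈ -0.0028545)
u = 6*I*√17560146211658/227363 (u = √((-635 - 62*187) - 649/227363) = √((-635 - 11594) - 649/227363) = √(-12229 - 649/227363) = √(-2780422776/227363) = 6*I*√17560146211658/227363 ≈ 110.58*I)
√(u - 3577693) = √(6*I*√17560146211658/227363 - 3577693) = √(-3577693 + 6*I*√17560146211658/227363)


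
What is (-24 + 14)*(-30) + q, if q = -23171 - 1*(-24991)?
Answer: 2120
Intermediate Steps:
q = 1820 (q = -23171 + 24991 = 1820)
(-24 + 14)*(-30) + q = (-24 + 14)*(-30) + 1820 = -10*(-30) + 1820 = 300 + 1820 = 2120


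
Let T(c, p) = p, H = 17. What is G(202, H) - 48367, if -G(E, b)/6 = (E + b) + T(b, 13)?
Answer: -49759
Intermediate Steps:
G(E, b) = -78 - 6*E - 6*b (G(E, b) = -6*((E + b) + 13) = -6*(13 + E + b) = -78 - 6*E - 6*b)
G(202, H) - 48367 = (-78 - 6*202 - 6*17) - 48367 = (-78 - 1212 - 102) - 48367 = -1392 - 48367 = -49759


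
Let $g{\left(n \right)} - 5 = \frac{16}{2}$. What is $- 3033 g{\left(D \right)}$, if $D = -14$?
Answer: $-39429$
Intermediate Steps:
$g{\left(n \right)} = 13$ ($g{\left(n \right)} = 5 + \frac{16}{2} = 5 + 16 \cdot \frac{1}{2} = 5 + 8 = 13$)
$- 3033 g{\left(D \right)} = \left(-3033\right) 13 = -39429$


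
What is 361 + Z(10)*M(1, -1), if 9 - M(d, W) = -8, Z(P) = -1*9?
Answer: 208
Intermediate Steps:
Z(P) = -9
M(d, W) = 17 (M(d, W) = 9 - 1*(-8) = 9 + 8 = 17)
361 + Z(10)*M(1, -1) = 361 - 9*17 = 361 - 153 = 208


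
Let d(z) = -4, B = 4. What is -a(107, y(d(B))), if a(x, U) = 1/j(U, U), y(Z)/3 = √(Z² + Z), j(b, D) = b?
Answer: -√3/18 ≈ -0.096225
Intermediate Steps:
y(Z) = 3*√(Z + Z²) (y(Z) = 3*√(Z² + Z) = 3*√(Z + Z²))
a(x, U) = 1/U
-a(107, y(d(B))) = -1/(3*√(-4*(1 - 4))) = -1/(3*√(-4*(-3))) = -1/(3*√12) = -1/(3*(2*√3)) = -1/(6*√3) = -√3/18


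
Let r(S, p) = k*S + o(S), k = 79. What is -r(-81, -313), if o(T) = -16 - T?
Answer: 6334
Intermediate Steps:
r(S, p) = -16 + 78*S (r(S, p) = 79*S + (-16 - S) = -16 + 78*S)
-r(-81, -313) = -(-16 + 78*(-81)) = -(-16 - 6318) = -1*(-6334) = 6334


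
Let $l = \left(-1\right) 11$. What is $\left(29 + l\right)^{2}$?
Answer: $324$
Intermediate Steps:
$l = -11$
$\left(29 + l\right)^{2} = \left(29 - 11\right)^{2} = 18^{2} = 324$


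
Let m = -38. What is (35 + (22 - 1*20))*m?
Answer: -1406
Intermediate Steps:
(35 + (22 - 1*20))*m = (35 + (22 - 1*20))*(-38) = (35 + (22 - 20))*(-38) = (35 + 2)*(-38) = 37*(-38) = -1406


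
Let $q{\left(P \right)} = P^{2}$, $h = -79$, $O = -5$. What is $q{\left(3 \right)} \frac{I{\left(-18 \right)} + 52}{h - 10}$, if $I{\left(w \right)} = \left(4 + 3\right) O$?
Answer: $- \frac{153}{89} \approx -1.7191$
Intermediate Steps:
$I{\left(w \right)} = -35$ ($I{\left(w \right)} = \left(4 + 3\right) \left(-5\right) = 7 \left(-5\right) = -35$)
$q{\left(3 \right)} \frac{I{\left(-18 \right)} + 52}{h - 10} = 3^{2} \frac{-35 + 52}{-79 - 10} = 9 \frac{17}{-89} = 9 \cdot 17 \left(- \frac{1}{89}\right) = 9 \left(- \frac{17}{89}\right) = - \frac{153}{89}$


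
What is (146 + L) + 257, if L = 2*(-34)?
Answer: 335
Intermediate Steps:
L = -68
(146 + L) + 257 = (146 - 68) + 257 = 78 + 257 = 335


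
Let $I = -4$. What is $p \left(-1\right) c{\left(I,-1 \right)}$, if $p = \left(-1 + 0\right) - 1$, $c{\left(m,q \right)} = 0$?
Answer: $0$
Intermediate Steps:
$p = -2$ ($p = -1 - 1 = -2$)
$p \left(-1\right) c{\left(I,-1 \right)} = \left(-2\right) \left(-1\right) 0 = 2 \cdot 0 = 0$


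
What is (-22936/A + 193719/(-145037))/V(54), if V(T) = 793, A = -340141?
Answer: -62565205747/39121092962081 ≈ -0.0015993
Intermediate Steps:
(-22936/A + 193719/(-145037))/V(54) = (-22936/(-340141) + 193719/(-145037))/793 = (-22936*(-1/340141) + 193719*(-1/145037))*(1/793) = (22936/340141 - 193719/145037)*(1/793) = -62565205747/49333030217*1/793 = -62565205747/39121092962081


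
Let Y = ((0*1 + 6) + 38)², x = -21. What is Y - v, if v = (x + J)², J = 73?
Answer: -768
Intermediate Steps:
v = 2704 (v = (-21 + 73)² = 52² = 2704)
Y = 1936 (Y = ((0 + 6) + 38)² = (6 + 38)² = 44² = 1936)
Y - v = 1936 - 1*2704 = 1936 - 2704 = -768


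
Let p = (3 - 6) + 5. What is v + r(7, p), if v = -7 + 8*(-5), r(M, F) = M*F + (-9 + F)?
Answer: -40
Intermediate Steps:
p = 2 (p = -3 + 5 = 2)
r(M, F) = -9 + F + F*M (r(M, F) = F*M + (-9 + F) = -9 + F + F*M)
v = -47 (v = -7 - 40 = -47)
v + r(7, p) = -47 + (-9 + 2 + 2*7) = -47 + (-9 + 2 + 14) = -47 + 7 = -40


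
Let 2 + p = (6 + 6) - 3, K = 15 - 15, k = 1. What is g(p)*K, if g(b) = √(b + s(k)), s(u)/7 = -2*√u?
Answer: 0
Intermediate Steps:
s(u) = -14*√u (s(u) = 7*(-2*√u) = -14*√u)
K = 0
p = 7 (p = -2 + ((6 + 6) - 3) = -2 + (12 - 3) = -2 + 9 = 7)
g(b) = √(-14 + b) (g(b) = √(b - 14*√1) = √(b - 14*1) = √(b - 14) = √(-14 + b))
g(p)*K = √(-14 + 7)*0 = √(-7)*0 = (I*√7)*0 = 0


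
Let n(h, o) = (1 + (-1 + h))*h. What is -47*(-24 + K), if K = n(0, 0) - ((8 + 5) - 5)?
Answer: 1504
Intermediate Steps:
n(h, o) = h² (n(h, o) = h*h = h²)
K = -8 (K = 0² - ((8 + 5) - 5) = 0 - (13 - 5) = 0 - 1*8 = 0 - 8 = -8)
-47*(-24 + K) = -47*(-24 - 8) = -47*(-32) = 1504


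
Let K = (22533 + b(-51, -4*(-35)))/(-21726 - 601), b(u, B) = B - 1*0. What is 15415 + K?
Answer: 344148032/22327 ≈ 15414.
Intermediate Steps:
b(u, B) = B (b(u, B) = B + 0 = B)
K = -22673/22327 (K = (22533 - 4*(-35))/(-21726 - 601) = (22533 + 140)/(-22327) = 22673*(-1/22327) = -22673/22327 ≈ -1.0155)
15415 + K = 15415 - 22673/22327 = 344148032/22327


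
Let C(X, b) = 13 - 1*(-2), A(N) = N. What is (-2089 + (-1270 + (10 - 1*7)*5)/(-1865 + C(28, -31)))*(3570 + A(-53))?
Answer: -2717512043/370 ≈ -7.3446e+6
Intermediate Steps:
C(X, b) = 15 (C(X, b) = 13 + 2 = 15)
(-2089 + (-1270 + (10 - 1*7)*5)/(-1865 + C(28, -31)))*(3570 + A(-53)) = (-2089 + (-1270 + (10 - 1*7)*5)/(-1865 + 15))*(3570 - 53) = (-2089 + (-1270 + (10 - 7)*5)/(-1850))*3517 = (-2089 + (-1270 + 3*5)*(-1/1850))*3517 = (-2089 + (-1270 + 15)*(-1/1850))*3517 = (-2089 - 1255*(-1/1850))*3517 = (-2089 + 251/370)*3517 = -772679/370*3517 = -2717512043/370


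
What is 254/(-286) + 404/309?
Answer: 18529/44187 ≈ 0.41933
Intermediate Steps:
254/(-286) + 404/309 = 254*(-1/286) + 404*(1/309) = -127/143 + 404/309 = 18529/44187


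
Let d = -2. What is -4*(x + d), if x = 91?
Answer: -356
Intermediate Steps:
-4*(x + d) = -4*(91 - 2) = -4*89 = -356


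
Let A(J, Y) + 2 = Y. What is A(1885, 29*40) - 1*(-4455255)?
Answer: 4456413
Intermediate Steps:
A(J, Y) = -2 + Y
A(1885, 29*40) - 1*(-4455255) = (-2 + 29*40) - 1*(-4455255) = (-2 + 1160) + 4455255 = 1158 + 4455255 = 4456413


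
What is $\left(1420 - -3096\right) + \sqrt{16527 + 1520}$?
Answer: $4516 + \sqrt{18047} \approx 4650.3$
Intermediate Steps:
$\left(1420 - -3096\right) + \sqrt{16527 + 1520} = \left(1420 + 3096\right) + \sqrt{18047} = 4516 + \sqrt{18047}$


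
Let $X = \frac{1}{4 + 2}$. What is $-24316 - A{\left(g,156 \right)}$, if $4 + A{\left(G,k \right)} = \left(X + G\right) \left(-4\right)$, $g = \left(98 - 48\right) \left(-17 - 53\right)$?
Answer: $- \frac{114934}{3} \approx -38311.0$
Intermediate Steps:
$X = \frac{1}{6} \approx 0.16667$
$g = -3500$ ($g = 50 \left(-70\right) = -3500$)
$A{\left(G,k \right)} = - \frac{14}{3} - 4 G$ ($A{\left(G,k \right)} = -4 + \left(\frac{1}{6} + G\right) \left(-4\right) = -4 - \left(\frac{2}{3} + 4 G\right) = - \frac{14}{3} - 4 G$)
$-24316 - A{\left(g,156 \right)} = -24316 - \left(- \frac{14}{3} - -14000\right) = -24316 - \left(- \frac{14}{3} + 14000\right) = -24316 - \frac{41986}{3} = - \frac{114934}{3}$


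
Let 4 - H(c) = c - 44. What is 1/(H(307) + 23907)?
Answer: 1/23648 ≈ 4.2287e-5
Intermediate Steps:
H(c) = 48 - c (H(c) = 4 - (c - 44) = 4 - (-44 + c) = 4 + (44 - c) = 48 - c)
1/(H(307) + 23907) = 1/((48 - 1*307) + 23907) = 1/((48 - 307) + 23907) = 1/(-259 + 23907) = 1/23648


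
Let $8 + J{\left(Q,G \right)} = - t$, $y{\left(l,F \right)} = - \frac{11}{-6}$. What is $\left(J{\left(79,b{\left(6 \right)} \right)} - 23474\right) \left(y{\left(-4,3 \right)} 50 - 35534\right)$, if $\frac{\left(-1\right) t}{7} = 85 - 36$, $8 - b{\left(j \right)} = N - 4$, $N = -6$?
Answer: $820100151$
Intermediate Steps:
$b{\left(j \right)} = 18$ ($b{\left(j \right)} = 8 - \left(-6 - 4\right) = 8 - -10 = 8 + 10 = 18$)
$t = -343$ ($t = - 7 \left(85 - 36\right) = \left(-7\right) 49 = -343$)
$y{\left(l,F \right)} = \frac{11}{6}$ ($y{\left(l,F \right)} = \left(-11\right) \left(- \frac{1}{6}\right) = \frac{11}{6}$)
$J{\left(Q,G \right)} = 335$ ($J{\left(Q,G \right)} = -8 - -343 = -8 + 343 = 335$)
$\left(J{\left(79,b{\left(6 \right)} \right)} - 23474\right) \left(y{\left(-4,3 \right)} 50 - 35534\right) = \left(335 - 23474\right) \left(\frac{11}{6} \cdot 50 - 35534\right) = - 23139 \left(\frac{275}{3} - 35534\right) = \left(-23139\right) \left(- \frac{106327}{3}\right) = 820100151$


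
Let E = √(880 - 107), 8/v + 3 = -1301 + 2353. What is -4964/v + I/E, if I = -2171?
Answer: -1301809/2 - 2171*√773/773 ≈ -6.5098e+5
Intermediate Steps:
v = 8/1049 (v = 8/(-3 + (-1301 + 2353)) = 8/(-3 + 1052) = 8/1049 ≈ 0.0076263)
E = √773 ≈ 27.803
-4964/v + I/E = -4964/8/1049 - 2171*√773/773 = -4964*1049/8 - 2171*√773/773 = -1301809/2 - 2171*√773/773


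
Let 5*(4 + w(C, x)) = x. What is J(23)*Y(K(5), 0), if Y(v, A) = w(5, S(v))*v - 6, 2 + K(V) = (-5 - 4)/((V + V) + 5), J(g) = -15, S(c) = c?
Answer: -2157/25 ≈ -86.280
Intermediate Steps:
w(C, x) = -4 + x/5
K(V) = -2 - 9/(5 + 2*V) (K(V) = -2 + (-5 - 4)/((V + V) + 5) = -2 - 9/(2*V + 5) = -2 - 9/(5 + 2*V))
Y(v, A) = -6 + v*(-4 + v/5) (Y(v, A) = (-4 + v/5)*v - 6 = v*(-4 + v/5) - 6 = -6 + v*(-4 + v/5))
J(23)*Y(K(5), 0) = -15*(-6 + ((-19 - 4*5)/(5 + 2*5))*(-20 + (-19 - 4*5)/(5 + 2*5))/5) = -15*(-6 + ((-19 - 20)/(5 + 10))*(-20 + (-19 - 20)/(5 + 10))/5) = -15*(-6 + (-39/15)*(-20 - 39/15)/5) = -15*(-6 + ((1/15)*(-39))*(-20 + (1/15)*(-39))/5) = -15*(-6 + (1/5)*(-13/5)*(-20 - 13/5)) = -15*(-6 + (1/5)*(-13/5)*(-113/5)) = -15*(-6 + 1469/125) = -15*719/125 = -2157/25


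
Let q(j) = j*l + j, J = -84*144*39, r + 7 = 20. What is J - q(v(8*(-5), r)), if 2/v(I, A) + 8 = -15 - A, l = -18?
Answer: -8491409/18 ≈ -4.7175e+5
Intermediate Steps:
r = 13 (r = -7 + 20 = 13)
v(I, A) = 2/(-23 - A) (v(I, A) = 2/(-8 + (-15 - A)) = 2/(-23 - A))
J = -471744 (J = -12096*39 = -471744)
q(j) = -17*j (q(j) = j*(-18) + j = -18*j + j = -17*j)
J - q(v(8*(-5), r)) = -471744 - (-17)*(-2/(23 + 13)) = -471744 - (-17)*(-2/36) = -471744 - (-17)*(-2*1/36) = -471744 - (-17)*(-1)/18 = -471744 - 1*17/18 = -471744 - 17/18 = -8491409/18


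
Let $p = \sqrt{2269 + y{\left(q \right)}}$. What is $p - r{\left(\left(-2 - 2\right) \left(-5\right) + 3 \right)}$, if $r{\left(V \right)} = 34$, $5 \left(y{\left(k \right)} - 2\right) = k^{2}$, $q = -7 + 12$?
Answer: $-34 + 2 \sqrt{569} \approx 13.707$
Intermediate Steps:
$q = 5$
$y{\left(k \right)} = 2 + \frac{k^{2}}{5}$
$p = 2 \sqrt{569}$ ($p = \sqrt{2269 + \left(2 + \frac{5^{2}}{5}\right)} = \sqrt{2269 + \left(2 + \frac{1}{5} \cdot 25\right)} = \sqrt{2269 + \left(2 + 5\right)} = \sqrt{2269 + 7} = \sqrt{2276} = 2 \sqrt{569} \approx 47.707$)
$p - r{\left(\left(-2 - 2\right) \left(-5\right) + 3 \right)} = 2 \sqrt{569} - 34 = -34 + 2 \sqrt{569}$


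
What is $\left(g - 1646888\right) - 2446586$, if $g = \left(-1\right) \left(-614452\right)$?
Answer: $-3479022$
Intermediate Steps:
$g = 614452$
$\left(g - 1646888\right) - 2446586 = \left(614452 - 1646888\right) - 2446586 = -1032436 - 2446586 = -3479022$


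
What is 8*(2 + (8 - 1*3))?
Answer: 56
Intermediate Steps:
8*(2 + (8 - 1*3)) = 8*(2 + (8 - 3)) = 8*(2 + 5) = 8*7 = 56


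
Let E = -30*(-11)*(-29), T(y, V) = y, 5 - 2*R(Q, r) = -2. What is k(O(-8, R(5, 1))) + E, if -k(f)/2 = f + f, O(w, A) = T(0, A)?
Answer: -9570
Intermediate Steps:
R(Q, r) = 7/2 (R(Q, r) = 5/2 - ½*(-2) = 5/2 + 1 = 7/2)
O(w, A) = 0
E = -9570 (E = 330*(-29) = -9570)
k(f) = -4*f (k(f) = -2*(f + f) = -4*f)
k(O(-8, R(5, 1))) + E = -4*0 - 9570 = 0 - 9570 = -9570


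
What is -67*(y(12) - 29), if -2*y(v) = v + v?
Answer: 2747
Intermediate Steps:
y(v) = -v (y(v) = -(v + v)/2 = -v)
-67*(y(12) - 29) = -67*(-1*12 - 29) = -67*(-12 - 29) = -67*(-41) = 2747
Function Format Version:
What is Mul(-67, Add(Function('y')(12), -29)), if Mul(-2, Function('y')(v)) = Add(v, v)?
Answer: 2747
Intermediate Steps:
Function('y')(v) = Mul(-1, v) (Function('y')(v) = Mul(Rational(-1, 2), Add(v, v)) = Mul(Rational(-1, 2), Mul(2, v)) = Mul(-1, v))
Mul(-67, Add(Function('y')(12), -29)) = Mul(-67, Add(Mul(-1, 12), -29)) = Mul(-67, Add(-12, -29)) = Mul(-67, -41) = 2747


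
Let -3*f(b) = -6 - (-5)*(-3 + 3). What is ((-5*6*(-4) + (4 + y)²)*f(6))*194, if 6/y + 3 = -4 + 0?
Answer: 2469232/49 ≈ 50393.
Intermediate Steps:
y = -6/7 (y = 6/(-3 + (-4 + 0)) = 6/(-3 - 4) = 6/(-7) = 6*(-⅐) = -6/7 ≈ -0.85714)
f(b) = 2 (f(b) = -(-6 - (-5)*(-3 + 3))/3 = -(-6 - (-5)*0)/3 = -(-6 - 1*0)/3 = -(-6 + 0)/3 = -⅓*(-6) = 2)
((-5*6*(-4) + (4 + y)²)*f(6))*194 = ((-5*6*(-4) + (4 - 6/7)²)*2)*194 = ((-30*(-4) + (22/7)²)*2)*194 = ((120 + 484/49)*2)*194 = ((6364/49)*2)*194 = (12728/49)*194 = 2469232/49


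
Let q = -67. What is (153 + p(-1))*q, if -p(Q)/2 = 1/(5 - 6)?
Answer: -10385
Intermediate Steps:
p(Q) = 2 (p(Q) = -2/(5 - 6) = -2/(-1) = -2*(-1) = 2)
(153 + p(-1))*q = (153 + 2)*(-67) = 155*(-67) = -10385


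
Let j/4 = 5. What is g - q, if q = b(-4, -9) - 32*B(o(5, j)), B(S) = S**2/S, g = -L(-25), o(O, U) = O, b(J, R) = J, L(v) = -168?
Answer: 332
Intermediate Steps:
j = 20 (j = 4*5 = 20)
g = 168 (g = -1*(-168) = 168)
B(S) = S
q = -164 (q = -4 - 32*5 = -4 - 160 = -164)
g - q = 168 - 1*(-164) = 168 + 164 = 332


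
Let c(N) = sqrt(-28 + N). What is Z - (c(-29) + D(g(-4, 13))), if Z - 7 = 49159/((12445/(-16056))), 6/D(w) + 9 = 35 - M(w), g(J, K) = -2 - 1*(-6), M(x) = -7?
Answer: -8681332569/136895 - I*sqrt(57) ≈ -63416.0 - 7.5498*I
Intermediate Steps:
g(J, K) = 4 (g(J, K) = -2 + 6 = 4)
D(w) = 2/11 (D(w) = 6/(-9 + (35 - 1*(-7))) = 6/(-9 + (35 + 7)) = 6/(-9 + 42) = 6/33 = 6*(1/33) = 2/11)
Z = -789209789/12445 (Z = 7 + 49159/((12445/(-16056))) = 7 + 49159/((12445*(-1/16056))) = 7 + 49159/(-12445/16056) = 7 + 49159*(-16056/12445) = 7 - 789296904/12445 = -789209789/12445 ≈ -63416.)
Z - (c(-29) + D(g(-4, 13))) = -789209789/12445 - (sqrt(-28 - 29) + 2/11) = -789209789/12445 - (sqrt(-57) + 2/11) = -789209789/12445 - (I*sqrt(57) + 2/11) = -789209789/12445 - (2/11 + I*sqrt(57)) = -789209789/12445 + (-2/11 - I*sqrt(57)) = -8681332569/136895 - I*sqrt(57)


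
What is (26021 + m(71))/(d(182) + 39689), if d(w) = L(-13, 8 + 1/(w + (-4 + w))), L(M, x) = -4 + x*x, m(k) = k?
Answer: 3381523200/5151476161 ≈ 0.65642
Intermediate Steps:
L(M, x) = -4 + x²
d(w) = -4 + (8 + 1/(-4 + 2*w))² (d(w) = -4 + (8 + 1/(w + (-4 + w)))² = -4 + (8 + 1/(-4 + 2*w))²)
(26021 + m(71))/(d(182) + 39689) = (26021 + 71)/((-4 + (-31 + 16*182)²/(4*(-2 + 182)²)) + 39689) = 26092/((-4 + (¼)*(-31 + 2912)²/180²) + 39689) = 26092/((-4 + (¼)*2881²*(1/32400)) + 39689) = 26092/((-4 + (¼)*8300161*(1/32400)) + 39689) = 26092/((-4 + 8300161/129600) + 39689) = 26092/(7781761/129600 + 39689) = 26092/(5151476161/129600) = 26092*(129600/5151476161) = 3381523200/5151476161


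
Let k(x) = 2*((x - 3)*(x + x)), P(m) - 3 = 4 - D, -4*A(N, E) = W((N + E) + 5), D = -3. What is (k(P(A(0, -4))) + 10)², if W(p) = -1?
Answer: 84100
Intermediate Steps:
A(N, E) = ¼ (A(N, E) = -¼*(-1) = ¼)
P(m) = 10 (P(m) = 3 + (4 - 1*(-3)) = 3 + (4 + 3) = 3 + 7 = 10)
k(x) = 4*x*(-3 + x) (k(x) = 2*((-3 + x)*(2*x)) = 2*(2*x*(-3 + x)) = 4*x*(-3 + x))
(k(P(A(0, -4))) + 10)² = (4*10*(-3 + 10) + 10)² = (4*10*7 + 10)² = (280 + 10)² = 290² = 84100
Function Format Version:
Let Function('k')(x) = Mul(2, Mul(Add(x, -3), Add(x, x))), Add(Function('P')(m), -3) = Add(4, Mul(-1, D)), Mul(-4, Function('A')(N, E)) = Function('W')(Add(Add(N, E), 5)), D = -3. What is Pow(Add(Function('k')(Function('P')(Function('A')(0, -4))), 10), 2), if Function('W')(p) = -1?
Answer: 84100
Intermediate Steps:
Function('A')(N, E) = Rational(1, 4) (Function('A')(N, E) = Mul(Rational(-1, 4), -1) = Rational(1, 4))
Function('P')(m) = 10 (Function('P')(m) = Add(3, Add(4, Mul(-1, -3))) = Add(3, Add(4, 3)) = Add(3, 7) = 10)
Function('k')(x) = Mul(4, x, Add(-3, x)) (Function('k')(x) = Mul(2, Mul(Add(-3, x), Mul(2, x))) = Mul(2, Mul(2, x, Add(-3, x))) = Mul(4, x, Add(-3, x)))
Pow(Add(Function('k')(Function('P')(Function('A')(0, -4))), 10), 2) = Pow(Add(Mul(4, 10, Add(-3, 10)), 10), 2) = Pow(Add(Mul(4, 10, 7), 10), 2) = Pow(Add(280, 10), 2) = Pow(290, 2) = 84100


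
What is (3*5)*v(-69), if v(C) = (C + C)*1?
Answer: -2070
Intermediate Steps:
v(C) = 2*C (v(C) = (2*C)*1 = 2*C)
(3*5)*v(-69) = (3*5)*(2*(-69)) = 15*(-138) = -2070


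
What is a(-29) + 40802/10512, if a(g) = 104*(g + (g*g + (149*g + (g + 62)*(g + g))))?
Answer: -2964321551/5256 ≈ -5.6399e+5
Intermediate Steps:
a(g) = 104*g**2 + 15600*g + 208*g*(62 + g) (a(g) = 104*(g + (g**2 + (149*g + (62 + g)*(2*g)))) = 104*(g + (g**2 + (149*g + 2*g*(62 + g)))) = 104*(g + (g**2 + 149*g + 2*g*(62 + g))) = 104*(g**2 + 150*g + 2*g*(62 + g)) = 104*g**2 + 15600*g + 208*g*(62 + g))
a(-29) + 40802/10512 = 104*(-29)*(274 + 3*(-29)) + 40802/10512 = 104*(-29)*(274 - 87) + 40802*(1/10512) = 104*(-29)*187 + 20401/5256 = -563992 + 20401/5256 = -2964321551/5256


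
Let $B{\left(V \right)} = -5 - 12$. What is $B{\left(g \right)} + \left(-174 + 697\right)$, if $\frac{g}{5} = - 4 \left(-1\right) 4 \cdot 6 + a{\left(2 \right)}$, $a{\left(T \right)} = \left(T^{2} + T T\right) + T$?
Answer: $506$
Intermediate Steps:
$a{\left(T \right)} = T + 2 T^{2}$ ($a{\left(T \right)} = \left(T^{2} + T^{2}\right) + T = 2 T^{2} + T = T + 2 T^{2}$)
$g = 530$ ($g = 5 \left(- 4 \left(-1\right) 4 \cdot 6 + 2 \left(1 + 2 \cdot 2\right)\right) = 5 \left(- 4 \left(\left(-4\right) 6\right) + 2 \left(1 + 4\right)\right) = 5 \left(\left(-4\right) \left(-24\right) + 2 \cdot 5\right) = 5 \left(96 + 10\right) = 5 \cdot 106 = 530$)
$B{\left(V \right)} = -17$ ($B{\left(V \right)} = -5 - 12 = -17$)
$B{\left(g \right)} + \left(-174 + 697\right) = -17 + \left(-174 + 697\right) = -17 + 523 = 506$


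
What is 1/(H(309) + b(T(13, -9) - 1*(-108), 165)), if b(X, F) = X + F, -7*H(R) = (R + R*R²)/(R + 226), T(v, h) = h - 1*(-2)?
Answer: -3745/28507768 ≈ -0.00013137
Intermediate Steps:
T(v, h) = 2 + h (T(v, h) = h + 2 = 2 + h)
H(R) = -(R + R³)/(7*(226 + R)) (H(R) = -(R + R*R²)/(7*(R + 226)) = -(R + R³)/(7*(226 + R)))
b(X, F) = F + X
1/(H(309) + b(T(13, -9) - 1*(-108), 165)) = 1/((-1*309 - 1*309³)/(1582 + 7*309) + (165 + ((2 - 9) - 1*(-108)))) = 1/((-309 - 1*29503629)/(1582 + 2163) + (165 + (-7 + 108))) = 1/((-309 - 29503629)/3745 + (165 + 101)) = 1/((1/3745)*(-29503938) + 266) = 1/(-29503938/3745 + 266) = 1/(-28507768/3745) = -3745/28507768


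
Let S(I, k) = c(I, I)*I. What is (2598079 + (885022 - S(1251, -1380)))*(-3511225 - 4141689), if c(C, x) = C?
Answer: -14679054343400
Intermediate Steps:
S(I, k) = I² (S(I, k) = I*I = I²)
(2598079 + (885022 - S(1251, -1380)))*(-3511225 - 4141689) = (2598079 + (885022 - 1*1251²))*(-3511225 - 4141689) = (2598079 + (885022 - 1*1565001))*(-7652914) = (2598079 + (885022 - 1565001))*(-7652914) = (2598079 - 679979)*(-7652914) = 1918100*(-7652914) = -14679054343400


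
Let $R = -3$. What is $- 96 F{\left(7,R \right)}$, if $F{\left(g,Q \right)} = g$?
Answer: $-672$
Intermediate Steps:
$- 96 F{\left(7,R \right)} = \left(-96\right) 7 = -672$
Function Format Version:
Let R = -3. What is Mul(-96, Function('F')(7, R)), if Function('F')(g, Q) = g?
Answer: -672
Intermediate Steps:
Mul(-96, Function('F')(7, R)) = Mul(-96, 7) = -672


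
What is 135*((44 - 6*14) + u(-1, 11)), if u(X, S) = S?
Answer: -3915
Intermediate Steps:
135*((44 - 6*14) + u(-1, 11)) = 135*((44 - 6*14) + 11) = 135*((44 - 84) + 11) = 135*(-40 + 11) = 135*(-29) = -3915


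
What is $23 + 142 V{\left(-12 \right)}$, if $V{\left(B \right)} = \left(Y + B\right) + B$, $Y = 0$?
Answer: $-3385$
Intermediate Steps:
$V{\left(B \right)} = 2 B$ ($V{\left(B \right)} = \left(0 + B\right) + B = B + B = 2 B$)
$23 + 142 V{\left(-12 \right)} = 23 + 142 \cdot 2 \left(-12\right) = 23 + 142 \left(-24\right) = 23 - 3408 = -3385$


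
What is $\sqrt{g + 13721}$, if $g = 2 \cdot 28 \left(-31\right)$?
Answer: $\sqrt{11985} \approx 109.48$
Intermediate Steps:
$g = -1736$ ($g = 56 \left(-31\right) = -1736$)
$\sqrt{g + 13721} = \sqrt{-1736 + 13721} = \sqrt{11985}$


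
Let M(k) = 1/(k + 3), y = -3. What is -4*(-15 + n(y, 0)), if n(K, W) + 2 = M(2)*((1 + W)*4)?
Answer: 324/5 ≈ 64.800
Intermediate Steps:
M(k) = 1/(3 + k)
n(K, W) = -6/5 + 4*W/5 (n(K, W) = -2 + ((1 + W)*4)/(3 + 2) = -2 + (4 + 4*W)/5 = -2 + (4/5 + 4*W/5) = -6/5 + 4*W/5)
-4*(-15 + n(y, 0)) = -4*(-15 + (-6/5 + (4/5)*0)) = -4*(-15 + (-6/5 + 0)) = -4*(-15 - 6/5) = -4*(-81/5) = 324/5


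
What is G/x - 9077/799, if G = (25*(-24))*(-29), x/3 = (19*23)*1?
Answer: 667551/349163 ≈ 1.9119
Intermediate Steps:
x = 1311 (x = 3*((19*23)*1) = 3*(437*1) = 3*437 = 1311)
G = 17400 (G = -600*(-29) = 17400)
G/x - 9077/799 = 17400/1311 - 9077/799 = 17400*(1/1311) - 9077*1/799 = 5800/437 - 9077/799 = 667551/349163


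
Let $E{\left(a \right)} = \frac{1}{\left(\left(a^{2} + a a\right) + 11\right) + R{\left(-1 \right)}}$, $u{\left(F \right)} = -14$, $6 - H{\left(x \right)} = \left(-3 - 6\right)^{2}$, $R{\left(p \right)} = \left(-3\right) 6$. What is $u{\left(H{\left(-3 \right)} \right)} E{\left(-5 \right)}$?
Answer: $- \frac{14}{43} \approx -0.32558$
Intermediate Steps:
$R{\left(p \right)} = -18$
$H{\left(x \right)} = -75$ ($H{\left(x \right)} = 6 - \left(-3 - 6\right)^{2} = 6 - \left(-9\right)^{2} = 6 - 81 = -75$)
$E{\left(a \right)} = \frac{1}{-7 + 2 a^{2}}$ ($E{\left(a \right)} = \frac{1}{\left(\left(a^{2} + a a\right) + 11\right) - 18} = \frac{1}{\left(\left(a^{2} + a^{2}\right) + 11\right) - 18} = \frac{1}{\left(2 a^{2} + 11\right) - 18} = \frac{1}{\left(11 + 2 a^{2}\right) - 18} = \frac{1}{-7 + 2 a^{2}}$)
$u{\left(H{\left(-3 \right)} \right)} E{\left(-5 \right)} = - \frac{14}{-7 + 2 \left(-5\right)^{2}} = - \frac{14}{-7 + 2 \cdot 25} = - \frac{14}{-7 + 50} = - \frac{14}{43}$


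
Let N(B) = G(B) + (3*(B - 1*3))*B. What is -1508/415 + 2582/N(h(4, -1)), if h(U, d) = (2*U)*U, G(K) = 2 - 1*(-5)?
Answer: -3137298/1158265 ≈ -2.7086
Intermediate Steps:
G(K) = 7 (G(K) = 2 + 5 = 7)
h(U, d) = 2*U**2
N(B) = 7 + B*(-9 + 3*B) (N(B) = 7 + (3*(B - 1*3))*B = 7 + (3*(B - 3))*B = 7 + (3*(-3 + B))*B = 7 + (-9 + 3*B)*B = 7 + B*(-9 + 3*B))
-1508/415 + 2582/N(h(4, -1)) = -1508/415 + 2582/(7 - 18*4**2 + 3*(2*4**2)**2) = -1508*1/415 + 2582/(7 - 18*16 + 3*(2*16)**2) = -1508/415 + 2582/(7 - 9*32 + 3*32**2) = -1508/415 + 2582/(7 - 288 + 3*1024) = -1508/415 + 2582/(7 - 288 + 3072) = -1508/415 + 2582/2791 = -3137298/1158265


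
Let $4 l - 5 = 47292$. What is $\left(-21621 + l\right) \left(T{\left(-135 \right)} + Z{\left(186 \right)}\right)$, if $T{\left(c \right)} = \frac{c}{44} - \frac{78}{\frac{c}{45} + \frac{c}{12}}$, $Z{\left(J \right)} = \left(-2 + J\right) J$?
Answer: $- \frac{1121268407425}{3344} \approx -3.3531 \cdot 10^{8}$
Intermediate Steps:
$l = \frac{47297}{4}$ ($l = \frac{5}{4} + \frac{1}{4} \cdot 47292 = \frac{5}{4} + 11823 = \frac{47297}{4} \approx 11824.0$)
$Z{\left(J \right)} = J \left(-2 + J\right)$
$T{\left(c \right)} = - \frac{14040}{19 c} + \frac{c}{44}$ ($T{\left(c \right)} = c \frac{1}{44} - \frac{78}{c \frac{1}{45} + c \frac{1}{12}} = \frac{c}{44} - \frac{78}{\frac{c}{45} + \frac{c}{12}} = \frac{c}{44} - \frac{78}{\frac{19}{180} c} = \frac{c}{44} - 78 \frac{180}{19 c} = \frac{c}{44} - \frac{14040}{19 c} = - \frac{14040}{19 c} + \frac{c}{44}$)
$\left(-21621 + l\right) \left(T{\left(-135 \right)} + Z{\left(186 \right)}\right) = \left(-21621 + \frac{47297}{4}\right) \left(\left(- \frac{14040}{19 \left(-135\right)} + \frac{1}{44} \left(-135\right)\right) + 186 \left(-2 + 186\right)\right) = - \frac{39187 \left(\left(\left(- \frac{14040}{19}\right) \left(- \frac{1}{135}\right) - \frac{135}{44}\right) + 186 \cdot 184\right)}{4} = - \frac{39187 \left(\left(\frac{104}{19} - \frac{135}{44}\right) + 34224\right)}{4} = - \frac{39187 \left(\frac{2011}{836} + 34224\right)}{4} = \left(- \frac{39187}{4}\right) \frac{28613275}{836} = - \frac{1121268407425}{3344}$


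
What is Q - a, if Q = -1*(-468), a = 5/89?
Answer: 41647/89 ≈ 467.94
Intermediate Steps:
a = 5/89 (a = 5*(1/89) = 5/89 ≈ 0.056180)
Q = 468
Q - a = 468 - 1*5/89 = 468 - 5/89 = 41647/89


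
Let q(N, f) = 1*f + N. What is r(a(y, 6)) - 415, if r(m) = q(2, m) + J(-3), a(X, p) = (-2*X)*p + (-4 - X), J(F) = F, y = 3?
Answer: -459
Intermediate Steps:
q(N, f) = N + f (q(N, f) = f + N = N + f)
a(X, p) = -4 - X - 2*X*p (a(X, p) = -2*X*p + (-4 - X) = -4 - X - 2*X*p)
r(m) = -1 + m (r(m) = (2 + m) - 3 = -1 + m)
r(a(y, 6)) - 415 = (-1 + (-4 - 1*3 - 2*3*6)) - 415 = (-1 + (-4 - 3 - 36)) - 415 = (-1 - 43) - 415 = -44 - 415 = -459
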